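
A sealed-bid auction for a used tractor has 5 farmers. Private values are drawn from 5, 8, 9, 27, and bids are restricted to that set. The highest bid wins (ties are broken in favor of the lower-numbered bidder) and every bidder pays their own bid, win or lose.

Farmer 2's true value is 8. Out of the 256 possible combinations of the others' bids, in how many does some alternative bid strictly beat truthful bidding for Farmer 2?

248

Others bid (5, 5, 5, 9): truth gives -8; bid 9 gives -1 > -8. Violating.
Others bid (5, 5, 5, 27): truth gives -8; bid 5 gives -5 > -8. Violating.
Others bid (5, 5, 8, 9): truth gives -8; bid 9 gives -1 > -8. Violating.
Others bid (5, 5, 8, 27): truth gives -8; bid 5 gives -5 > -8. Violating.
Others bid (5, 5, 5, 5): truth gives 0; no alternative beats it.
Others bid (5, 5, 5, 8): truth gives 0; no alternative beats it.
(Checking all 256 profiles: 248 have a profitable deviation, 8 do not.)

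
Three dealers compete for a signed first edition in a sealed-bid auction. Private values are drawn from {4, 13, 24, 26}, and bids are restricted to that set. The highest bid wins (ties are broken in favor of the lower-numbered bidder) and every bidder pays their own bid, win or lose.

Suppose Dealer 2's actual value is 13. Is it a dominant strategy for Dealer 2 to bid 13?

No

Consider the case where Dealer 1 bids 4 and Dealer 3 bids 24.
Truthful bid 13: loses but pays 13, utility -13.
Bid 4 instead: loses but pays 4, utility -4.
Since -4 > -13, bidding 4 is strictly better here, so truthful bidding is not dominant.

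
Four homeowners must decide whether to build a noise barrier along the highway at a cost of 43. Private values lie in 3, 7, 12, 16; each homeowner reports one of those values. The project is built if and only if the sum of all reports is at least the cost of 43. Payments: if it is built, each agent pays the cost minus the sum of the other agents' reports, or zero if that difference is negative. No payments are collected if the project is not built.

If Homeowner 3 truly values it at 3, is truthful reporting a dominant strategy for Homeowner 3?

Yes

Check each profile of the others' reports and compare truth against every alternative report.
Others report (12, 12, 12): truth gives 0, best alternative gives -4.
Others report (7, 16, 16): truth gives 0, best alternative gives -1.
Others report (16, 7, 16): truth gives 0, best alternative gives -1.
Others report (16, 16, 7): truth gives 0, best alternative gives -1.
Others report (12, 16, 16): truth gives 3, best alternative gives 3.
Others report (16, 12, 16): truth gives 3, best alternative gives 3.
(Remaining 58 profiles checked similarly; truth is weakly best in each.)
In every case the truthful report is at least as good as any alternative, so it is a dominant strategy.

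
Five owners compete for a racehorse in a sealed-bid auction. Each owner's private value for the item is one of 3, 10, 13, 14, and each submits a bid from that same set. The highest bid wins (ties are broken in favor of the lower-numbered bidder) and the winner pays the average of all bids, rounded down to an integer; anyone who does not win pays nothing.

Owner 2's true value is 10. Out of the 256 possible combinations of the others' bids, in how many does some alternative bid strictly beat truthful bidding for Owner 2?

62

Others bid (3, 3, 3, 13): truth gives 0; bid 13 gives 3 > 0. Violating.
Others bid (3, 3, 3, 14): truth gives 0; bid 14 gives 3 > 0. Violating.
Others bid (3, 3, 10, 13): truth gives 0; bid 13 gives 2 > 0. Violating.
Others bid (3, 3, 10, 14): truth gives 0; bid 14 gives 2 > 0. Violating.
Others bid (3, 3, 3, 3): truth gives 6; no alternative beats it.
Others bid (3, 3, 3, 10): truth gives 5; no alternative beats it.
(Checking all 256 profiles: 62 have a profitable deviation, 194 do not.)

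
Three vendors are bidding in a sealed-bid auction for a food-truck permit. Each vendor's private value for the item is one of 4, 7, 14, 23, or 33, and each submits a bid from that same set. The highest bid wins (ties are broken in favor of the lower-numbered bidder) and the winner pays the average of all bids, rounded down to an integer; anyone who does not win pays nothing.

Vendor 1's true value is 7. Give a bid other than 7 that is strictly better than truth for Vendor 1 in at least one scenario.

4

Suppose Vendor 2 bids 4 and Vendor 3 bids 4.
Bid 7: wins, pays 5, utility 7 - 5 = 2.
Bid 4: wins, pays 4, utility 7 - 4 = 3.
So bidding 4 beats truth here (3 > 2).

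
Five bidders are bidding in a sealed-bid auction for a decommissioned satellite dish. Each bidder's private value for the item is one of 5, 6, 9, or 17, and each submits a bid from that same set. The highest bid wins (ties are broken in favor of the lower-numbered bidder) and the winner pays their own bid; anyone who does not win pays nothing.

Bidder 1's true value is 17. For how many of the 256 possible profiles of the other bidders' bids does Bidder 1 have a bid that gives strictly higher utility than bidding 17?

Others bid (5, 5, 5, 5): truth gives 0; bid 5 gives 12 > 0. Violating.
Others bid (5, 5, 5, 6): truth gives 0; bid 6 gives 11 > 0. Violating.
Others bid (5, 5, 5, 9): truth gives 0; bid 9 gives 8 > 0. Violating.
Others bid (5, 5, 6, 5): truth gives 0; bid 6 gives 11 > 0. Violating.
Others bid (5, 5, 5, 17): truth gives 0; no alternative beats it.
Others bid (5, 5, 6, 17): truth gives 0; no alternative beats it.
(Checking all 256 profiles: 81 have a profitable deviation, 175 do not.)

81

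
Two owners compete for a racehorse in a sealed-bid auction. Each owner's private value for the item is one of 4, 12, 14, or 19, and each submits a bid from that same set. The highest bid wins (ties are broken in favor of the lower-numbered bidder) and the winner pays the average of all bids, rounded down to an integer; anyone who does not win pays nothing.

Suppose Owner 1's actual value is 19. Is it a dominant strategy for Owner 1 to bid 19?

Consider the case where Owner 2 bids 4.
Truthful bid 19: wins, pays 11, utility 19 - 11 = 8.
Bid 4 instead: wins, pays 4, utility 19 - 4 = 15.
Since 15 > 8, bidding 4 is strictly better here, so truthful bidding is not dominant.

No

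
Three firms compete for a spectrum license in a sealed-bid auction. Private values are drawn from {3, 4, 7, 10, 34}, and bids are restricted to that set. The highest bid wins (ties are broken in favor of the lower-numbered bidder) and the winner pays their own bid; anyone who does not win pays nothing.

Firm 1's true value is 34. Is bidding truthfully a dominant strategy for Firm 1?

No

Consider the case where Firm 2 bids 3 and Firm 3 bids 3.
Truthful bid 34: wins, pays 34, utility 34 - 34 = 0.
Bid 3 instead: wins, pays 3, utility 34 - 3 = 31.
Since 31 > 0, bidding 3 is strictly better here, so truthful bidding is not dominant.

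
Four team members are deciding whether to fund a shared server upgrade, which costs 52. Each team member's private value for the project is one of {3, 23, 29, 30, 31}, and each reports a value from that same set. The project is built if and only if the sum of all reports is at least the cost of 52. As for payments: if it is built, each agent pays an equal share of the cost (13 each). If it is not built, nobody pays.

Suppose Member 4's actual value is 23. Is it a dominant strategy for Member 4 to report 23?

Check each profile of the others' reports and compare truth against every alternative report.
Others report (3, 3, 23): truth gives 10, best alternative gives 10.
Others report (3, 3, 29): truth gives 10, best alternative gives 10.
Others report (3, 3, 30): truth gives 10, best alternative gives 10.
Others report (3, 3, 31): truth gives 10, best alternative gives 10.
Others report (3, 23, 3): truth gives 10, best alternative gives 10.
Others report (3, 23, 23): truth gives 10, best alternative gives 10.
(Remaining 119 profiles checked similarly; truth is weakly best in each.)
In every case the truthful report is at least as good as any alternative, so it is a dominant strategy.

Yes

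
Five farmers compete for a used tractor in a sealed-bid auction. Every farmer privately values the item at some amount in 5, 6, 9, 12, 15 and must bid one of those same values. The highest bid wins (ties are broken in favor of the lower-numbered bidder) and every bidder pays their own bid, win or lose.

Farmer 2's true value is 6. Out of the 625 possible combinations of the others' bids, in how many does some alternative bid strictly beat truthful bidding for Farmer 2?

Others bid (5, 5, 5, 9): truth gives -6; bid 9 gives -3 > -6. Violating.
Others bid (5, 5, 5, 12): truth gives -6; bid 5 gives -5 > -6. Violating.
Others bid (5, 5, 5, 15): truth gives -6; bid 5 gives -5 > -6. Violating.
Others bid (5, 5, 6, 9): truth gives -6; bid 9 gives -3 > -6. Violating.
Others bid (5, 5, 5, 5): truth gives 0; no alternative beats it.
Others bid (5, 5, 5, 6): truth gives 0; no alternative beats it.
(Checking all 625 profiles: 617 have a profitable deviation, 8 do not.)

617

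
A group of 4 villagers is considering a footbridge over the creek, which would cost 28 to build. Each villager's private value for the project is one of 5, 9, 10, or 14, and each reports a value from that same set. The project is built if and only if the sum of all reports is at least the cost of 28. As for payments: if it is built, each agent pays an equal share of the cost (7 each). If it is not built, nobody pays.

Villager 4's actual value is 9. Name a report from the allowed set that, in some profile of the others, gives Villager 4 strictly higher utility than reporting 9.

14

Suppose Villager 1 reports 5, Villager 2 reports 5 and Villager 3 reports 5.
Report 9: project not built, utility 0.
Report 14: project built, pays 7, utility 9 - 7 = 2.
So reporting 14 beats truth here (2 > 0).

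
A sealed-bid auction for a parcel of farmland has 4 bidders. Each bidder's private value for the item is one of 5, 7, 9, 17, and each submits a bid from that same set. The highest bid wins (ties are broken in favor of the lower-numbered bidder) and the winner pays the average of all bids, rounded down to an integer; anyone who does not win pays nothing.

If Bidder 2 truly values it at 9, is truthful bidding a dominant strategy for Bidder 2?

No

Consider the case where Bidder 1 bids 5, Bidder 3 bids 5 and Bidder 4 bids 5.
Truthful bid 9: wins, pays 6, utility 9 - 6 = 3.
Bid 7 instead: wins, pays 5, utility 9 - 5 = 4.
Since 4 > 3, bidding 7 is strictly better here, so truthful bidding is not dominant.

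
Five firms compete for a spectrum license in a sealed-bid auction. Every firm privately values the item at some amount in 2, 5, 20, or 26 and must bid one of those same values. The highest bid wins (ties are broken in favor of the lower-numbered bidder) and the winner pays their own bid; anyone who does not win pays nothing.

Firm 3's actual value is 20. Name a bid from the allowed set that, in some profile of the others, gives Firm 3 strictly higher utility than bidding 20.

5

Suppose Firm 1 bids 2, Firm 2 bids 2, Firm 4 bids 2 and Firm 5 bids 2.
Bid 20: wins, pays 20, utility 20 - 20 = 0.
Bid 5: wins, pays 5, utility 20 - 5 = 15.
So bidding 5 beats truth here (15 > 0).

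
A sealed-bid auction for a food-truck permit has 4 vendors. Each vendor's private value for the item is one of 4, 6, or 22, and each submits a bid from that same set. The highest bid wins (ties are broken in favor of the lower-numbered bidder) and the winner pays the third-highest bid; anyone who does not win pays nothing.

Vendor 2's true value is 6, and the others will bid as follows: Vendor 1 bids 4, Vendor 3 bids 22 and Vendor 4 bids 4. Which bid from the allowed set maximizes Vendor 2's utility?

Bid 4: loses, pays 0, utility 0.
Bid 6: loses, pays 0, utility 0.
Bid 22: wins, pays 4, utility 6 - 4 = 2.
The best choice is 22 with utility 2.

22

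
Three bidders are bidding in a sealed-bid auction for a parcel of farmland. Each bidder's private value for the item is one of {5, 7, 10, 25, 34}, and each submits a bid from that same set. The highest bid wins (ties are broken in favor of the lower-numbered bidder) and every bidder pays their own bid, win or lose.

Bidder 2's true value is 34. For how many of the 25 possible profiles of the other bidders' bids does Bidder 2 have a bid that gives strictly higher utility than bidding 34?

Others bid (5, 5): truth gives 0; bid 7 gives 27 > 0. Violating.
Others bid (5, 7): truth gives 0; bid 7 gives 27 > 0. Violating.
Others bid (5, 10): truth gives 0; bid 10 gives 24 > 0. Violating.
Others bid (5, 25): truth gives 0; bid 25 gives 9 > 0. Violating.
Others bid (5, 34): truth gives 0; no alternative beats it.
Others bid (7, 34): truth gives 0; no alternative beats it.
(Checking all 25 profiles: 17 have a profitable deviation, 8 do not.)

17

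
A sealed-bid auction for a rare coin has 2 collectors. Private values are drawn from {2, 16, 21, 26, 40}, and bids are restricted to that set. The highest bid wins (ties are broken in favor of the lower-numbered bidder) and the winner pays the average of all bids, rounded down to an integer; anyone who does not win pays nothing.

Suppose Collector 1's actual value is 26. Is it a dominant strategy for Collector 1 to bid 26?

Consider the case where Collector 2 bids 2.
Truthful bid 26: wins, pays 14, utility 26 - 14 = 12.
Bid 2 instead: wins, pays 2, utility 26 - 2 = 24.
Since 24 > 12, bidding 2 is strictly better here, so truthful bidding is not dominant.

No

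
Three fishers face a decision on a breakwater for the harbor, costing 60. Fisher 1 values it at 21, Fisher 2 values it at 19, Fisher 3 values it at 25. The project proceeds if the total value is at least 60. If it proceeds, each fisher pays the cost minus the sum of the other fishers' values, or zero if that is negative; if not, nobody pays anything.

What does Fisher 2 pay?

Total value 65 ≥ cost 60, so the project is built.
The other fishers' values sum to 46.
Cost minus that sum is 60 - 46 = 14.

14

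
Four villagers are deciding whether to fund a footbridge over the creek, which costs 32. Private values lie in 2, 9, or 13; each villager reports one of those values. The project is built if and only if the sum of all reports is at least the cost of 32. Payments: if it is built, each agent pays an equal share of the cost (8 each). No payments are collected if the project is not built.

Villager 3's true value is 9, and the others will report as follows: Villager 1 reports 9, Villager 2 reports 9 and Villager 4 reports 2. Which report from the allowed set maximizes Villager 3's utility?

13

Report 2: project not built, utility 0.
Report 9: project not built, utility 0.
Report 13: project built, pays 8, utility 9 - 8 = 1.
The best choice is 13 with utility 1.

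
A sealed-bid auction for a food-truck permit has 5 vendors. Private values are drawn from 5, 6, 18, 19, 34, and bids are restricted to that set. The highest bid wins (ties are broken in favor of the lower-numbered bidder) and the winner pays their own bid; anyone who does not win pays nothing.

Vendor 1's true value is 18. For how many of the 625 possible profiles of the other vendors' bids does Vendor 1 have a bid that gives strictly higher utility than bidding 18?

Others bid (5, 5, 5, 5): truth gives 0; bid 5 gives 13 > 0. Violating.
Others bid (5, 5, 5, 6): truth gives 0; bid 6 gives 12 > 0. Violating.
Others bid (5, 5, 6, 5): truth gives 0; bid 6 gives 12 > 0. Violating.
Others bid (5, 5, 6, 6): truth gives 0; bid 6 gives 12 > 0. Violating.
Others bid (5, 5, 5, 18): truth gives 0; no alternative beats it.
Others bid (5, 5, 5, 19): truth gives 0; no alternative beats it.
(Checking all 625 profiles: 16 have a profitable deviation, 609 do not.)

16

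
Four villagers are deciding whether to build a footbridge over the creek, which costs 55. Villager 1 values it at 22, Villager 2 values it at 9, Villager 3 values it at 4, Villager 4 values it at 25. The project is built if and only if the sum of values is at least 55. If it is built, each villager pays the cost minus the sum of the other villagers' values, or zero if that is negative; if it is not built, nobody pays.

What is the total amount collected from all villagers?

Total value 60 ≥ cost 55, so it is built.
Villager 1: others sum to 38; max(0, 55 - 38) = 17.
Villager 2: others sum to 51; max(0, 55 - 51) = 4.
Villager 3: others sum to 56; max(0, 55 - 56) = 0.
Villager 4: others sum to 35; max(0, 55 - 35) = 20.
Total collected = 17 + 4 + 0 + 20 = 41.

41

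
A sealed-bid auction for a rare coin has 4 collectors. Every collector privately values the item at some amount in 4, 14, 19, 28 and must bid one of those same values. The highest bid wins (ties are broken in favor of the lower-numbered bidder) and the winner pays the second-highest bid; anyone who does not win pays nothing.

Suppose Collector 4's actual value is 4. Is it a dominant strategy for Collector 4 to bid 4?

Check each profile of the others' bids and compare truth against every alternative bid.
Others bid (4, 4, 4): truth gives 0, best alternative gives 0.
Others bid (4, 4, 14): truth gives 0, best alternative gives 0.
Others bid (4, 4, 19): truth gives 0, best alternative gives 0.
Others bid (4, 4, 28): truth gives 0, best alternative gives 0.
Others bid (4, 14, 4): truth gives 0, best alternative gives 0.
Others bid (4, 14, 14): truth gives 0, best alternative gives 0.
(Remaining 58 profiles checked similarly; truth is weakly best in each.)
In every case the truthful bid is at least as good as any alternative, so it is a dominant strategy.

Yes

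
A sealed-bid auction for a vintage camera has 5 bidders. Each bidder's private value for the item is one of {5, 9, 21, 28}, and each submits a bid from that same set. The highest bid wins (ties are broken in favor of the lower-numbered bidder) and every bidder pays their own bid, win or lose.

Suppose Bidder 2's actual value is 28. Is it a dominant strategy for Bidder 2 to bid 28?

No

Consider the case where Bidder 1 bids 5, Bidder 3 bids 5, Bidder 4 bids 5 and Bidder 5 bids 5.
Truthful bid 28: wins, pays 28, utility 28 - 28 = 0.
Bid 9 instead: wins, pays 9, utility 28 - 9 = 19.
Since 19 > 0, bidding 9 is strictly better here, so truthful bidding is not dominant.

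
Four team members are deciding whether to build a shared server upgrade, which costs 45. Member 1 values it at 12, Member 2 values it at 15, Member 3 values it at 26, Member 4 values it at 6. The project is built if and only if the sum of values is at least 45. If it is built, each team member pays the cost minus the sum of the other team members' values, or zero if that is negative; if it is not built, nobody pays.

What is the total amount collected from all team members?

13

Total value 59 ≥ cost 45, so it is built.
Member 1: others sum to 47; max(0, 45 - 47) = 0.
Member 2: others sum to 44; max(0, 45 - 44) = 1.
Member 3: others sum to 33; max(0, 45 - 33) = 12.
Member 4: others sum to 53; max(0, 45 - 53) = 0.
Total collected = 0 + 1 + 12 + 0 = 13.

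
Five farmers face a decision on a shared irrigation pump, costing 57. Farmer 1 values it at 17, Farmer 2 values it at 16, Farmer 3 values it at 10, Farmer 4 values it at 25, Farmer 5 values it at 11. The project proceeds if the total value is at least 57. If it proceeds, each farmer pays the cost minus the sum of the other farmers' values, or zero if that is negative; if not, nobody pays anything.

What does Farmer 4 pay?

Total value 79 ≥ cost 57, so the project is built.
The other farmers' values sum to 54.
Cost minus that sum is 57 - 54 = 3.

3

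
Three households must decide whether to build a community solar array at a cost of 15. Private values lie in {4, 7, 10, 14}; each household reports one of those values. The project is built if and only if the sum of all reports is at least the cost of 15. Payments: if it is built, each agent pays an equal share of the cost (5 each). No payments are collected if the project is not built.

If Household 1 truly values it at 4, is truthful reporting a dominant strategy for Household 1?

Yes

Check each profile of the others' reports and compare truth against every alternative report.
Others report (4, 4): truth gives 0, best alternative gives -1.
Others report (4, 7): truth gives -1, best alternative gives -1.
Others report (4, 10): truth gives -1, best alternative gives -1.
Others report (4, 14): truth gives -1, best alternative gives -1.
Others report (7, 4): truth gives -1, best alternative gives -1.
Others report (7, 7): truth gives -1, best alternative gives -1.
(Remaining 10 profiles checked similarly; truth is weakly best in each.)
In every case the truthful report is at least as good as any alternative, so it is a dominant strategy.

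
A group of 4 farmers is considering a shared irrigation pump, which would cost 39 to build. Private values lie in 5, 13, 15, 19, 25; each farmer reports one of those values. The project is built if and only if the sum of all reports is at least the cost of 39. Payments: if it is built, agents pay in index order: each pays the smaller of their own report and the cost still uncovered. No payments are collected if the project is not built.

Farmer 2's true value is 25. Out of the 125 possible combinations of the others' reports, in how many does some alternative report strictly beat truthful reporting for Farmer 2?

Others report (5, 5, 13): truth gives 0; report 19 gives 6 > 0. Violating.
Others report (5, 5, 15): truth gives 0; report 15 gives 10 > 0. Violating.
Others report (5, 5, 19): truth gives 0; report 13 gives 12 > 0. Violating.
Others report (5, 5, 25): truth gives 0; report 5 gives 20 > 0. Violating.
Others report (5, 5, 5): truth gives 0; no alternative beats it.
(Checking all 125 profiles: 124 have a profitable deviation, 1 does not.)

124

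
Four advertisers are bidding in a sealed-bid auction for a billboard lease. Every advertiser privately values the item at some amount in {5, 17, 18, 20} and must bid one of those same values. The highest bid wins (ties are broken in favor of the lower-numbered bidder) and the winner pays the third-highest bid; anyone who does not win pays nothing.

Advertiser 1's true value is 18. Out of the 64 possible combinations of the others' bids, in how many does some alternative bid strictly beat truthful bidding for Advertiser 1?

12

Others bid (5, 5, 20): truth gives 0; bid 20 gives 13 > 0. Violating.
Others bid (5, 17, 20): truth gives 0; bid 20 gives 1 > 0. Violating.
Others bid (5, 20, 5): truth gives 0; bid 20 gives 13 > 0. Violating.
Others bid (5, 20, 17): truth gives 0; bid 20 gives 1 > 0. Violating.
Others bid (5, 5, 5): truth gives 13; no alternative beats it.
Others bid (5, 5, 17): truth gives 13; no alternative beats it.
(Checking all 64 profiles: 12 have a profitable deviation, 52 do not.)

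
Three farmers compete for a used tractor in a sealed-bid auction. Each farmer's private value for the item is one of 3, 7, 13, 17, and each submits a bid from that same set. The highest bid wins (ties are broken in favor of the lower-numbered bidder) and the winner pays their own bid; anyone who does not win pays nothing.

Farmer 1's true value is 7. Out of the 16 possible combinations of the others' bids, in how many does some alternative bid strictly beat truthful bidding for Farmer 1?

Others bid (3, 3): truth gives 0; bid 3 gives 4 > 0. Violating.
Others bid (3, 7): truth gives 0; no alternative beats it.
Others bid (3, 13): truth gives 0; no alternative beats it.
(Checking all 16 profiles: 1 has a profitable deviation, 15 do not.)

1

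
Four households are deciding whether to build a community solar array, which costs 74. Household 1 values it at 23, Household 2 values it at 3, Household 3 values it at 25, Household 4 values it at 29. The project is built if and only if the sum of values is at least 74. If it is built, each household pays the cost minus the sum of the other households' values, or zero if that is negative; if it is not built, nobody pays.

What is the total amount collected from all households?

Total value 80 ≥ cost 74, so it is built.
Household 1: others sum to 57; max(0, 74 - 57) = 17.
Household 2: others sum to 77; max(0, 74 - 77) = 0.
Household 3: others sum to 55; max(0, 74 - 55) = 19.
Household 4: others sum to 51; max(0, 74 - 51) = 23.
Total collected = 17 + 0 + 19 + 23 = 59.

59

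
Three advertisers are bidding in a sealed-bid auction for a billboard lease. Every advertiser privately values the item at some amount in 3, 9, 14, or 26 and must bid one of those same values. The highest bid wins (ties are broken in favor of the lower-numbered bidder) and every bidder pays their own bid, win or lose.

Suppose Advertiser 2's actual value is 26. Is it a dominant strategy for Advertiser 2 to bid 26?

Consider the case where Advertiser 1 bids 3 and Advertiser 3 bids 3.
Truthful bid 26: wins, pays 26, utility 26 - 26 = 0.
Bid 9 instead: wins, pays 9, utility 26 - 9 = 17.
Since 17 > 0, bidding 9 is strictly better here, so truthful bidding is not dominant.

No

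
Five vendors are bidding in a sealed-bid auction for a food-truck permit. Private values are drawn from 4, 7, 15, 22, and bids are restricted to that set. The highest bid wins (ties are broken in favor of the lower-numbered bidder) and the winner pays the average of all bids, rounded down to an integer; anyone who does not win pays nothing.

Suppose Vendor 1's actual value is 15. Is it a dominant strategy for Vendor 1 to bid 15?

Consider the case where Vendor 2 bids 4, Vendor 3 bids 4, Vendor 4 bids 4 and Vendor 5 bids 4.
Truthful bid 15: wins, pays 6, utility 15 - 6 = 9.
Bid 4 instead: wins, pays 4, utility 15 - 4 = 11.
Since 11 > 9, bidding 4 is strictly better here, so truthful bidding is not dominant.

No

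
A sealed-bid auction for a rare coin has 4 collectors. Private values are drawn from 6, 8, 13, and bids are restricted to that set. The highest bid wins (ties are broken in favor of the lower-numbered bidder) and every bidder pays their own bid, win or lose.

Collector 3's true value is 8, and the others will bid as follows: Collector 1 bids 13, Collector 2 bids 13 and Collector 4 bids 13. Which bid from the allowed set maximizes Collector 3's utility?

Bid 6: loses but pays 6, utility -6.
Bid 8: loses but pays 8, utility -8.
Bid 13: loses but pays 13, utility -13.
The best choice is 6 with utility -6.

6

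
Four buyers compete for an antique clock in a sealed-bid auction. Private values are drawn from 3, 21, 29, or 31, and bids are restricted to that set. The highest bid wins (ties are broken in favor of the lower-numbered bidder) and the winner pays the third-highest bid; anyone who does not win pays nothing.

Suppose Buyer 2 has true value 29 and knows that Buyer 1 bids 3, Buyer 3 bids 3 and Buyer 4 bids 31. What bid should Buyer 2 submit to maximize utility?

31

Bid 3: loses, pays 0, utility 0.
Bid 21: loses, pays 0, utility 0.
Bid 29: loses, pays 0, utility 0.
Bid 31: wins, pays 3, utility 29 - 3 = 26.
The best choice is 31 with utility 26.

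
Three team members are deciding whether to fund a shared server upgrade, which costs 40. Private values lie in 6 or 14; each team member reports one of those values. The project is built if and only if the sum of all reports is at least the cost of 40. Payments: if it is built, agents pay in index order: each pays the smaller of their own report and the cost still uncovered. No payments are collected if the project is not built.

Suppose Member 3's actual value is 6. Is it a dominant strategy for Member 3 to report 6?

Check each profile of the others' reports and compare truth against every alternative report.
Others report (14, 14): truth gives 0, best alternative gives -6.
Others report (6, 6): truth gives 0, best alternative gives 0.
Others report (6, 14): truth gives 0, best alternative gives 0.
Others report (14, 6): truth gives 0, best alternative gives 0.
In every case the truthful report is at least as good as any alternative, so it is a dominant strategy.

Yes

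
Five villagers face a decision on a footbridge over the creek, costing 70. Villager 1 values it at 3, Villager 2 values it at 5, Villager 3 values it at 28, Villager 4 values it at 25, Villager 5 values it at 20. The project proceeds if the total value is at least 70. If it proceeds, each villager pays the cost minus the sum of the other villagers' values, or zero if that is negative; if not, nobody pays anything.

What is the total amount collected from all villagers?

Total value 81 ≥ cost 70, so it is built.
Villager 1: others sum to 78; max(0, 70 - 78) = 0.
Villager 2: others sum to 76; max(0, 70 - 76) = 0.
Villager 3: others sum to 53; max(0, 70 - 53) = 17.
Villager 4: others sum to 56; max(0, 70 - 56) = 14.
Villager 5: others sum to 61; max(0, 70 - 61) = 9.
Total collected = 0 + 0 + 17 + 14 + 9 = 40.

40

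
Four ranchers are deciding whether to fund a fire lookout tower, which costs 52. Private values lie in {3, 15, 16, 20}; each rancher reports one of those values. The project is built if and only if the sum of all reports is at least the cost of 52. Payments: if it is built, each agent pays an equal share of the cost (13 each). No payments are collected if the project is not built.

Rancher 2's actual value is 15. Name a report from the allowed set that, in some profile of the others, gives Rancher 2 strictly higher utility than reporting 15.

20

Suppose Rancher 1 reports 3, Rancher 3 reports 15 and Rancher 4 reports 15.
Report 15: project not built, utility 0.
Report 20: project built, pays 13, utility 15 - 13 = 2.
So reporting 20 beats truth here (2 > 0).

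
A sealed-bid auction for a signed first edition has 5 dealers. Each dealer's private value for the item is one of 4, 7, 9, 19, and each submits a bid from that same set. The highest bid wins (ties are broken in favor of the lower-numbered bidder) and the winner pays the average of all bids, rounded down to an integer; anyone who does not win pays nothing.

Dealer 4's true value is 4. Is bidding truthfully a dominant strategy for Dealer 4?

Yes

Check each profile of the others' bids and compare truth against every alternative bid.
Others bid (4, 4, 4, 7): truth gives 0, best alternative gives -1.
Others bid (4, 4, 4, 4): truth gives 0, best alternative gives 0.
Others bid (4, 4, 4, 9): truth gives 0, best alternative gives 0.
Others bid (4, 4, 4, 19): truth gives 0, best alternative gives 0.
Others bid (4, 4, 7, 4): truth gives 0, best alternative gives 0.
Others bid (4, 4, 7, 7): truth gives 0, best alternative gives 0.
(Remaining 250 profiles checked similarly; truth is weakly best in each.)
In every case the truthful bid is at least as good as any alternative, so it is a dominant strategy.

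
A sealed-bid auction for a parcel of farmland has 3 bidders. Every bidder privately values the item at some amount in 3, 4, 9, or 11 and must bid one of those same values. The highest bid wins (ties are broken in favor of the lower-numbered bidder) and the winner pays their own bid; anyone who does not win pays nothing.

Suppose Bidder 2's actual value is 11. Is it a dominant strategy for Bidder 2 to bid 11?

No

Consider the case where Bidder 1 bids 3 and Bidder 3 bids 3.
Truthful bid 11: wins, pays 11, utility 11 - 11 = 0.
Bid 4 instead: wins, pays 4, utility 11 - 4 = 7.
Since 7 > 0, bidding 4 is strictly better here, so truthful bidding is not dominant.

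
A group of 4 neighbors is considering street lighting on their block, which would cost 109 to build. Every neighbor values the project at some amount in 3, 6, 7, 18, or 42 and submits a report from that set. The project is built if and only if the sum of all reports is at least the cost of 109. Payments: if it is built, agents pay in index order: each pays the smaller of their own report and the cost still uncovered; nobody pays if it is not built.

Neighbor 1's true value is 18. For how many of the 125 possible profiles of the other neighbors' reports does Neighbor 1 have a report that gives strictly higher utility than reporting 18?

4

Others report (18, 42, 42): truth gives 0; report 7 gives 11 > 0. Violating.
Others report (42, 18, 42): truth gives 0; report 7 gives 11 > 0. Violating.
Others report (42, 42, 18): truth gives 0; report 7 gives 11 > 0. Violating.
Others report (42, 42, 42): truth gives 0; report 3 gives 15 > 0. Violating.
Others report (3, 3, 3): truth gives 0; no alternative beats it.
Others report (3, 3, 6): truth gives 0; no alternative beats it.
(Checking all 125 profiles: 4 have a profitable deviation, 121 do not.)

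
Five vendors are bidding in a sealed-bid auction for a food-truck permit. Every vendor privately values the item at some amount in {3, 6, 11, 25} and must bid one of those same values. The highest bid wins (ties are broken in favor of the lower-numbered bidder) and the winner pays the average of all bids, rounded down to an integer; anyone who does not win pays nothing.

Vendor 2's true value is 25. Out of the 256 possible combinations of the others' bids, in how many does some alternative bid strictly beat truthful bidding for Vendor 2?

Others bid (3, 3, 3, 3): truth gives 18; bid 6 gives 22 > 18. Violating.
Others bid (3, 3, 3, 6): truth gives 17; bid 6 gives 21 > 17. Violating.
Others bid (3, 3, 3, 11): truth gives 16; bid 11 gives 19 > 16. Violating.
Others bid (3, 3, 6, 3): truth gives 17; bid 6 gives 21 > 17. Violating.
Others bid (3, 3, 3, 25): truth gives 14; no alternative beats it.
Others bid (3, 3, 6, 25): truth gives 13; no alternative beats it.
(Checking all 256 profiles: 54 have a profitable deviation, 202 do not.)

54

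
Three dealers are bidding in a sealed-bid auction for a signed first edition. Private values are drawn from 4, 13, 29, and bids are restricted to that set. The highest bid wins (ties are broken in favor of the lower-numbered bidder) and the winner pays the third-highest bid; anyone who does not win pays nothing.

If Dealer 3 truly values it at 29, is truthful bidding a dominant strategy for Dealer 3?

Check each profile of the others' bids and compare truth against every alternative bid.
Others bid (4, 13): truth gives 25, best alternative gives 0.
Others bid (13, 4): truth gives 25, best alternative gives 0.
Others bid (13, 13): truth gives 16, best alternative gives 0.
Others bid (4, 4): truth gives 25, best alternative gives 25.
Others bid (4, 29): truth gives 0, best alternative gives 0.
Others bid (13, 29): truth gives 0, best alternative gives 0.
(Remaining 3 profiles checked similarly; truth is weakly best in each.)
In every case the truthful bid is at least as good as any alternative, so it is a dominant strategy.

Yes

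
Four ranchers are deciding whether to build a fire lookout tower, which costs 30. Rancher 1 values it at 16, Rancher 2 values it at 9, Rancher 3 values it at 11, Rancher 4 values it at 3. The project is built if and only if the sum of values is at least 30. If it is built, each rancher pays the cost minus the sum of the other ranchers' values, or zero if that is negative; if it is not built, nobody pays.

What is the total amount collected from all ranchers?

9

Total value 39 ≥ cost 30, so it is built.
Rancher 1: others sum to 23; max(0, 30 - 23) = 7.
Rancher 2: others sum to 30; max(0, 30 - 30) = 0.
Rancher 3: others sum to 28; max(0, 30 - 28) = 2.
Rancher 4: others sum to 36; max(0, 30 - 36) = 0.
Total collected = 7 + 0 + 2 + 0 = 9.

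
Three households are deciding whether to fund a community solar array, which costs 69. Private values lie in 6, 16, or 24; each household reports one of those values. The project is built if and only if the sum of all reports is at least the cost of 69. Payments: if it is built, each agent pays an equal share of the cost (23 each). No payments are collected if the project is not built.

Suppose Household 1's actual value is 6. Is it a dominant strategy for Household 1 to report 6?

Check each profile of the others' reports and compare truth against every alternative report.
Others report (6, 6): truth gives 0, best alternative gives 0.
Others report (6, 16): truth gives 0, best alternative gives 0.
Others report (6, 24): truth gives 0, best alternative gives 0.
Others report (16, 6): truth gives 0, best alternative gives 0.
Others report (16, 16): truth gives 0, best alternative gives 0.
Others report (16, 24): truth gives 0, best alternative gives 0.
(Remaining 3 profiles checked similarly; truth is weakly best in each.)
In every case the truthful report is at least as good as any alternative, so it is a dominant strategy.

Yes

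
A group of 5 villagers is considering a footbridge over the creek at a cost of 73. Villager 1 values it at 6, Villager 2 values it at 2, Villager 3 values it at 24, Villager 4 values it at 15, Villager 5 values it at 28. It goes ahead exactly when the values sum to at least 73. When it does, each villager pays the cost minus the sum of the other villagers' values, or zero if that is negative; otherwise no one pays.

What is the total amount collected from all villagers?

65

Total value 75 ≥ cost 73, so it is built.
Villager 1: others sum to 69; max(0, 73 - 69) = 4.
Villager 2: others sum to 73; max(0, 73 - 73) = 0.
Villager 3: others sum to 51; max(0, 73 - 51) = 22.
Villager 4: others sum to 60; max(0, 73 - 60) = 13.
Villager 5: others sum to 47; max(0, 73 - 47) = 26.
Total collected = 4 + 0 + 22 + 13 + 26 = 65.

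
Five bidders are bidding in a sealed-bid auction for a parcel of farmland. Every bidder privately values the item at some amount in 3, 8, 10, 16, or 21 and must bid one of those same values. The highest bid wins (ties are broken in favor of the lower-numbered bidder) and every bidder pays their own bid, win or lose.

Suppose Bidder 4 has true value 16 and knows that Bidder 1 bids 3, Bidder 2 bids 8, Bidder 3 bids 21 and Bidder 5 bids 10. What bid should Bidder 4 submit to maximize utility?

Bid 3: loses but pays 3, utility -3.
Bid 8: loses but pays 8, utility -8.
Bid 10: loses but pays 10, utility -10.
Bid 16: loses but pays 16, utility -16.
Bid 21: loses but pays 21, utility -21.
The best choice is 3 with utility -3.

3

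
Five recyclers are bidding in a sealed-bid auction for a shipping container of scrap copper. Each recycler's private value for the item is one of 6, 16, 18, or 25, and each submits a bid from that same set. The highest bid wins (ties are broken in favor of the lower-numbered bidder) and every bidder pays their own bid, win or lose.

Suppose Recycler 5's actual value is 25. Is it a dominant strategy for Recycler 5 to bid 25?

No

Consider the case where Recycler 1 bids 6, Recycler 2 bids 6, Recycler 3 bids 6 and Recycler 4 bids 6.
Truthful bid 25: wins, pays 25, utility 25 - 25 = 0.
Bid 16 instead: wins, pays 16, utility 25 - 16 = 9.
Since 9 > 0, bidding 16 is strictly better here, so truthful bidding is not dominant.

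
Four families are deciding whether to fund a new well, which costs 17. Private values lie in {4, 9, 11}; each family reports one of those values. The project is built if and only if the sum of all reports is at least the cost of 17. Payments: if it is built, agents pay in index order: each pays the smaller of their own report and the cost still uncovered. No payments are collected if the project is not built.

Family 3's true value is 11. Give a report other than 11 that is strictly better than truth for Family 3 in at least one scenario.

4

Suppose Family 1 reports 4, Family 2 reports 4 and Family 4 reports 9.
Report 11: project built, pays 9, utility 11 - 9 = 2.
Report 4: project built, pays 4, utility 11 - 4 = 7.
So reporting 4 beats truth here (7 > 2).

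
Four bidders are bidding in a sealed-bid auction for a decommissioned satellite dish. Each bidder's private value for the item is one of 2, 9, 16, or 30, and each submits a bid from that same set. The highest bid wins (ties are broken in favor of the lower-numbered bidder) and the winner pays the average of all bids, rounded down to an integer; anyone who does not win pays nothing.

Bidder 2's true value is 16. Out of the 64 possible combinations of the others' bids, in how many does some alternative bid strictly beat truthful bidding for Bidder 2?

7

Others bid (2, 2, 2): truth gives 11; bid 9 gives 13 > 11. Violating.
Others bid (2, 2, 9): truth gives 9; bid 9 gives 11 > 9. Violating.
Others bid (2, 9, 2): truth gives 9; bid 9 gives 11 > 9. Violating.
Others bid (2, 9, 9): truth gives 7; bid 9 gives 9 > 7. Violating.
Others bid (2, 2, 16): truth gives 7; no alternative beats it.
Others bid (2, 2, 30): truth gives 0; no alternative beats it.
(Checking all 64 profiles: 7 have a profitable deviation, 57 do not.)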